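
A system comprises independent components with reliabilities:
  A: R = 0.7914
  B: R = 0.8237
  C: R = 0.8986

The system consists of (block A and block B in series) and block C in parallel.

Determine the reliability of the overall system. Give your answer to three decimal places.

Series (A and B): 0.79140 × 0.82370 = 0.65188
Parallel ([0.65188] and C): 1 − (1 − 0.65188)(1 − 0.89860) = 0.965

0.965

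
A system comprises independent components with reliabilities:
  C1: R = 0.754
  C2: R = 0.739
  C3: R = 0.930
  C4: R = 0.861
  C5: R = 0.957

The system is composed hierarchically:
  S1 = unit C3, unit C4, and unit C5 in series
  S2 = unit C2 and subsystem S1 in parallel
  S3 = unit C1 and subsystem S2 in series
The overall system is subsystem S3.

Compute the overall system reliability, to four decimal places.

0.7080

Series (C3, C4, and C5): 0.930000 × 0.861000 × 0.957000 = 0.766299
Parallel (C2 and [0.766299]): 1 − (1 − 0.739000)(1 − 0.766299) = 0.939004
Series (C1 and [0.939004]): 0.754000 × 0.939004 = 0.7080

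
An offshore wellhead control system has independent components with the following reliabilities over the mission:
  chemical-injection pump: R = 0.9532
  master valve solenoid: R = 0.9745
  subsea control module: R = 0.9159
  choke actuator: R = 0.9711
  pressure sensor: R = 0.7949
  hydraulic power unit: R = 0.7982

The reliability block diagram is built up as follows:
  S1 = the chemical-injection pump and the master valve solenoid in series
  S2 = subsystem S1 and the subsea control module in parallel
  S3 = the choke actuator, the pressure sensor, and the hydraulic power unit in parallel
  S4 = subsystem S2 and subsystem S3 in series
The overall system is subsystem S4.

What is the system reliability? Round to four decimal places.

Series (chemical-injection pump and master valve solenoid): 0.953200 × 0.974500 = 0.928893
Parallel ([0.928893] and subsea control module): 1 − (1 − 0.928893)(1 − 0.915900) = 0.994020
Parallel (choke actuator, pressure sensor, and hydraulic power unit): 1 − (1 − 0.971100)(1 − 0.794900)(1 − 0.798200) = 0.998804
Series ([0.994020] and [0.998804]): 0.994020 × 0.998804 = 0.9928

0.9928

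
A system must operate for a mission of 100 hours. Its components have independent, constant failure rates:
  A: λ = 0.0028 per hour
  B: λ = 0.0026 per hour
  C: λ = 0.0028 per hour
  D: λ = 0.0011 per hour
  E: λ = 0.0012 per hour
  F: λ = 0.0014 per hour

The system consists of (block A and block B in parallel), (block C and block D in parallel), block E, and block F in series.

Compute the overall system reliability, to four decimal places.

0.7094

R(A) = exp(−0.0028 × 100) = 0.755784
R(B) = exp(−0.0026 × 100) = 0.771052
R(C) = exp(−0.0028 × 100) = 0.755784
R(D) = exp(−0.0011 × 100) = 0.895834
R(E) = exp(−0.0012 × 100) = 0.886920
R(F) = exp(−0.0014 × 100) = 0.869358
Parallel (A and B): 1 − (1 − 0.755784)(1 − 0.771052) = 0.944087
Parallel (C and D): 1 − (1 − 0.755784)(1 − 0.895834) = 0.974561
Series ([0.944087], [0.974561], E, and F): 0.944087 × 0.974561 × 0.886920 × 0.869358 = 0.7094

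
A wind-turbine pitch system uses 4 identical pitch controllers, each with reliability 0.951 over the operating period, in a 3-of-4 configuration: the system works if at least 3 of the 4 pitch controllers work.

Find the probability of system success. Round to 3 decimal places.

0.987

R = Σ_{i=3}^{4} C(4,i) p^i (1−p)^{4−i} with p = 0.951
C(4,3)·0.951^3·0.049^1 = 0.16858
C(4,4)·0.951^4·0.049^0 = 0.81794
Sum = 0.987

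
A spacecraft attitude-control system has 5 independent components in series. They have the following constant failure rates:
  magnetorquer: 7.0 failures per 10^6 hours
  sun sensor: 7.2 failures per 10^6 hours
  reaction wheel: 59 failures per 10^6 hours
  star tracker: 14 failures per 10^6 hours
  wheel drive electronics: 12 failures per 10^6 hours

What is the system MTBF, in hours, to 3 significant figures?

10100

Series of exponential components: λ_sys = Σ λ_i
λ_sys = 0.0000070 + 0.0000072 + 0.000059 + 0.000014 + 0.000012 = 9.9200e-05 /h
MTBF = 1 / λ_sys = 10100 h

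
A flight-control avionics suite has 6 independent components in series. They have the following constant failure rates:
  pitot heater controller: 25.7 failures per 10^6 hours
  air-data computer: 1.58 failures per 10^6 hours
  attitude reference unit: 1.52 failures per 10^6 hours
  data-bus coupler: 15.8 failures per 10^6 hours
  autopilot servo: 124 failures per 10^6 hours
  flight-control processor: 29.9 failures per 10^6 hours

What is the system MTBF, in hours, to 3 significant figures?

Series of exponential components: λ_sys = Σ λ_i
λ_sys = 0.0000257 + 0.00000158 + 0.00000152 + 0.0000158 + 0.000124 + 0.0000299 = 1.9850e-04 /h
MTBF = 1 / λ_sys = 5040 h

5040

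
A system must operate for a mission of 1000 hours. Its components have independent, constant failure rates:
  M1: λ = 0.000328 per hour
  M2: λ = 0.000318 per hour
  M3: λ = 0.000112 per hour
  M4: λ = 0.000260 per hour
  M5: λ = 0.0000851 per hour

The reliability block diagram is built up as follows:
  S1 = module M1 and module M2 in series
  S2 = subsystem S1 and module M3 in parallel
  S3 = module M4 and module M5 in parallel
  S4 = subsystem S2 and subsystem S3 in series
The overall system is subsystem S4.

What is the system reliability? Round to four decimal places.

R(M1) = exp(−0.000328 × 1000) = 0.720363
R(M2) = exp(−0.000318 × 1000) = 0.727603
R(M3) = exp(−0.000112 × 1000) = 0.894044
R(M4) = exp(−0.000260 × 1000) = 0.771052
R(M5) = exp(−0.0000851 × 1000) = 0.918420
Series (M1 and M2): 0.720363 × 0.727603 = 0.524138
Parallel ([0.524138] and M3): 1 − (1 − 0.524138)(1 − 0.894044) = 0.949580
Parallel (M4 and M5): 1 − (1 − 0.771052)(1 − 0.918420) = 0.981322
Series ([0.949580] and [0.981322]): 0.949580 × 0.981322 = 0.9318

0.9318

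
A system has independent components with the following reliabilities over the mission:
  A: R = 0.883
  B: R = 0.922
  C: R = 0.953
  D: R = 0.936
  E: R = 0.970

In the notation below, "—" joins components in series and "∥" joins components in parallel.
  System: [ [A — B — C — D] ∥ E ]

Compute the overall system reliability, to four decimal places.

Series (A, B, C, and D): 0.883000 × 0.922000 × 0.953000 × 0.936000 = 0.726207
Parallel ([0.726207] and E): 1 − (1 − 0.726207)(1 − 0.970000) = 0.9918

0.9918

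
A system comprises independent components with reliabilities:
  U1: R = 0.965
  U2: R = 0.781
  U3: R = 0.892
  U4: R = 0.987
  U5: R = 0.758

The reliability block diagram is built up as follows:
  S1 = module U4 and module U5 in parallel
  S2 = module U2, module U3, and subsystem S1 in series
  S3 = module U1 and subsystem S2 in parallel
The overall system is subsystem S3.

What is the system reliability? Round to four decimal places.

Parallel (U4 and U5): 1 − (1 − 0.987000)(1 − 0.758000) = 0.996854
Series (U2, U3, and [0.996854]): 0.781000 × 0.892000 × 0.996854 = 0.694460
Parallel (U1 and [0.694460]): 1 − (1 − 0.965000)(1 − 0.694460) = 0.9893

0.9893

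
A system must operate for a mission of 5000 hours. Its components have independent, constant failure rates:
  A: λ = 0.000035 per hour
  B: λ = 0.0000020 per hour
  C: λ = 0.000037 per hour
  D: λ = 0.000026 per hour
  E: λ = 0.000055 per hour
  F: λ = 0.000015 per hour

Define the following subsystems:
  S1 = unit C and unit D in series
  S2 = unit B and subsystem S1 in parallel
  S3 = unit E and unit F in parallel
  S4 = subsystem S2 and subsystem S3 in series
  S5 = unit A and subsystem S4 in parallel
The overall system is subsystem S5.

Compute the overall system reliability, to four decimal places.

R(A) = exp(−0.000035 × 5000) = 0.839457
R(B) = exp(−0.0000020 × 5000) = 0.990050
R(C) = exp(−0.000037 × 5000) = 0.831104
R(D) = exp(−0.000026 × 5000) = 0.878095
R(E) = exp(−0.000055 × 5000) = 0.759572
R(F) = exp(−0.000015 × 5000) = 0.927743
Series (C and D): 0.831104 × 0.878095 = 0.729788
Parallel (B and [0.729788]): 1 − (1 − 0.990050)(1 − 0.729788) = 0.997311
Parallel (E and F): 1 − (1 − 0.759572)(1 − 0.927743) = 0.982627
Series ([0.997311] and [0.982627]): 0.997311 × 0.982627 = 0.979985
Parallel (A and [0.979985]): 1 − (1 − 0.839457)(1 − 0.979985) = 0.9968

0.9968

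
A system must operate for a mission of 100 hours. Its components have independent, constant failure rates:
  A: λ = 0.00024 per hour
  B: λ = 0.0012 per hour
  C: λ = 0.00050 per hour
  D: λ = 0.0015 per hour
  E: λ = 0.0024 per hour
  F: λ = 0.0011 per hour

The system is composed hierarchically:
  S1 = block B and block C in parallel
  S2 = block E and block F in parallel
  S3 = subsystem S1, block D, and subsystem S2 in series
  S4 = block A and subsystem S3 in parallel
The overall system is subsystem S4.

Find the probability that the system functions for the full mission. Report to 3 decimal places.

0.996

R(A) = exp(−0.00024 × 100) = 0.97629
R(B) = exp(−0.0012 × 100) = 0.88692
R(C) = exp(−0.00050 × 100) = 0.95123
R(D) = exp(−0.0015 × 100) = 0.86071
R(E) = exp(−0.0024 × 100) = 0.78663
R(F) = exp(−0.0011 × 100) = 0.89583
Parallel (B and C): 1 − (1 − 0.88692)(1 − 0.95123) = 0.99449
Parallel (E and F): 1 − (1 − 0.78663)(1 − 0.89583) = 0.97777
Series ([0.99449], D, and [0.97777]): 0.99449 × 0.86071 × 0.97777 = 0.83694
Parallel (A and [0.83694]): 1 − (1 − 0.97629)(1 − 0.83694) = 0.996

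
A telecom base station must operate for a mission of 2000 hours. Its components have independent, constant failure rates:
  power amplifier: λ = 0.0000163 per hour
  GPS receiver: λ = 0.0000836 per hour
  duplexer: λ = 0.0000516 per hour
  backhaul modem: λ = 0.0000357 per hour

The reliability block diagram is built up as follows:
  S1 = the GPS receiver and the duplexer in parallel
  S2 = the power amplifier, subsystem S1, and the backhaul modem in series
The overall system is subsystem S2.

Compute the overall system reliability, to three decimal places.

0.888

R(power amplifier) = exp(−0.0000163 × 2000) = 0.96793
R(GPS receiver) = exp(−0.0000836 × 2000) = 0.84603
R(duplexer) = exp(−0.0000516 × 2000) = 0.90195
R(backhaul modem) = exp(−0.0000357 × 2000) = 0.93109
Parallel (GPS receiver and duplexer): 1 − (1 − 0.84603)(1 − 0.90195) = 0.98490
Series (power amplifier, [0.98490], and backhaul modem): 0.96793 × 0.98490 × 0.93109 = 0.888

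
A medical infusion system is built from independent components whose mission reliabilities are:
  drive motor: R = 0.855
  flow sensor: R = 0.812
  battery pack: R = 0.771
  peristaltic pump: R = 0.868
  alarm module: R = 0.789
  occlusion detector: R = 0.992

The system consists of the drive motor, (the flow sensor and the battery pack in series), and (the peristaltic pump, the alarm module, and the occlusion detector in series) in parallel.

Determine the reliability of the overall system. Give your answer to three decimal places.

Series (flow sensor and battery pack): 0.81200 × 0.77100 = 0.62605
Series (peristaltic pump, alarm module, and occlusion detector): 0.86800 × 0.78900 × 0.99200 = 0.67937
Parallel (drive motor, [0.62605], and [0.67937]): 1 − (1 − 0.85500)(1 − 0.62605)(1 − 0.67937) = 0.983

0.983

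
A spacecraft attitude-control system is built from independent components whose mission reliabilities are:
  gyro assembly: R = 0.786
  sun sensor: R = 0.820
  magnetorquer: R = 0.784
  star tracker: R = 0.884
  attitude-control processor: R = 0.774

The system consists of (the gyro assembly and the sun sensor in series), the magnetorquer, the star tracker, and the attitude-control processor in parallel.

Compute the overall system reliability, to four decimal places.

0.9980

Series (gyro assembly and sun sensor): 0.786000 × 0.820000 = 0.644520
Parallel ([0.644520], magnetorquer, star tracker, and attitude-control processor): 1 − (1 − 0.644520)(1 − 0.784000)(1 − 0.884000)(1 − 0.774000) = 0.9980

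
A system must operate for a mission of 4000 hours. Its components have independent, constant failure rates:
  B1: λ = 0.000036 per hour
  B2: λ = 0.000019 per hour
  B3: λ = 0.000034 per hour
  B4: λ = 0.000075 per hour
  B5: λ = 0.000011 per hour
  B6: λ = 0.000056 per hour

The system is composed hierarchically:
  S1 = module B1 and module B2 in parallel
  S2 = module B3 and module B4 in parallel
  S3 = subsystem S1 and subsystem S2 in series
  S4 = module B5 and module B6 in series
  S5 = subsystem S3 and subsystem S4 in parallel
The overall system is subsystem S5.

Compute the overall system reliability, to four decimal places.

R(B1) = exp(−0.000036 × 4000) = 0.865888
R(B2) = exp(−0.000019 × 4000) = 0.926816
R(B3) = exp(−0.000034 × 4000) = 0.872843
R(B4) = exp(−0.000075 × 4000) = 0.740818
R(B5) = exp(−0.000011 × 4000) = 0.956954
R(B6) = exp(−0.000056 × 4000) = 0.799315
Parallel (B1 and B2): 1 − (1 − 0.865888)(1 − 0.926816) = 0.990185
Parallel (B3 and B4): 1 − (1 − 0.872843)(1 − 0.740818) = 0.967043
Series ([0.990185] and [0.967043]): 0.990185 × 0.967043 = 0.957551
Series (B5 and B6): 0.956954 × 0.799315 = 0.764908
Parallel ([0.957551] and [0.764908]): 1 − (1 − 0.957551)(1 − 0.764908) = 0.9900

0.9900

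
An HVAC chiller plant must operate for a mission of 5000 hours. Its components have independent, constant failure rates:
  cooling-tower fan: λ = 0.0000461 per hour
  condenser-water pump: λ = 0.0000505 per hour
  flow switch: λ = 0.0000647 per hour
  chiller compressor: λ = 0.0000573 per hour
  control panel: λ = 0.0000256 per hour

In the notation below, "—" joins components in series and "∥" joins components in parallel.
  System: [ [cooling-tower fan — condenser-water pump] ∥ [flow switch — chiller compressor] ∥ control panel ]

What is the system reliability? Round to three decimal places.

R(cooling-tower fan) = exp(−0.0000461 × 5000) = 0.79414
R(condenser-water pump) = exp(−0.0000505 × 5000) = 0.77686
R(flow switch) = exp(−0.0000647 × 5000) = 0.72361
R(chiller compressor) = exp(−0.0000573 × 5000) = 0.75089
R(control panel) = exp(−0.0000256 × 5000) = 0.87985
Series (cooling-tower fan and condenser-water pump): 0.79414 × 0.77686 = 0.61694
Series (flow switch and chiller compressor): 0.72361 × 0.75089 = 0.54335
Parallel ([0.61694], [0.54335], and control panel): 1 − (1 − 0.61694)(1 − 0.54335)(1 − 0.87985) = 0.979

0.979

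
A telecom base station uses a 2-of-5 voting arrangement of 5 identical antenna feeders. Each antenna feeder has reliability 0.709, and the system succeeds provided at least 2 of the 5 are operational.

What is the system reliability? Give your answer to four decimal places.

R = Σ_{i=2}^{5} C(5,i) p^i (1−p)^{5−i} with p = 0.709
C(5,2)·0.709^2·0.291^3 = 0.123872
C(5,3)·0.709^3·0.291^2 = 0.301804
C(5,4)·0.709^4·0.291^1 = 0.367661
C(5,5)·0.709^5·0.291^0 = 0.179156
Sum = 0.9725

0.9725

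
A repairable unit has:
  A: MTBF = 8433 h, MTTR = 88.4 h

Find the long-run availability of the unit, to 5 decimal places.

0.98963

A(A) = MTBF/(MTBF+MTTR) = 8433/(8433+88.4) = 0.98963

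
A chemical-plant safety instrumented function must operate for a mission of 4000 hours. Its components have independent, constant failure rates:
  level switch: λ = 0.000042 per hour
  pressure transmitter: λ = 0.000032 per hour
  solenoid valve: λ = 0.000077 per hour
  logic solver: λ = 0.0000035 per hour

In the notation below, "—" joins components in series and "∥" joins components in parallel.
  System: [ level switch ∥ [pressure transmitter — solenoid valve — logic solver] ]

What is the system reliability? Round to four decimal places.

0.9440

R(level switch) = exp(−0.000042 × 4000) = 0.845354
R(pressure transmitter) = exp(−0.000032 × 4000) = 0.879853
R(solenoid valve) = exp(−0.000077 × 4000) = 0.734915
R(logic solver) = exp(−0.0000035 × 4000) = 0.986098
Series (pressure transmitter, solenoid valve, and logic solver): 0.879853 × 0.734915 × 0.986098 = 0.637628
Parallel (level switch and [0.637628]): 1 − (1 − 0.845354)(1 − 0.637628) = 0.9440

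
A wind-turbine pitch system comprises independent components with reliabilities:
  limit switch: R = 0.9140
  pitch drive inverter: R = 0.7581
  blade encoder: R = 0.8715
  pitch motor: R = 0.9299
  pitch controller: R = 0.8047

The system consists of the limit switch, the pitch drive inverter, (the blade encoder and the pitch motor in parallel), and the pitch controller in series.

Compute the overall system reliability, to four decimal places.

Parallel (blade encoder and pitch motor): 1 − (1 − 0.871500)(1 − 0.929900) = 0.990992
Series (limit switch, pitch drive inverter, [0.990992], and pitch controller): 0.914000 × 0.758100 × 0.990992 × 0.804700 = 0.5526

0.5526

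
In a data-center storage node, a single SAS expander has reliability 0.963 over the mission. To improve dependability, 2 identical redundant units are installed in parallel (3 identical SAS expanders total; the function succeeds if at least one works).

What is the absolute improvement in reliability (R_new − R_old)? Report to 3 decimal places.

R_before = 0.963
R_after = 1 − (1 − 0.963)^3 = 1.000
ΔR = 1.000 − 0.963 = 0.037

0.037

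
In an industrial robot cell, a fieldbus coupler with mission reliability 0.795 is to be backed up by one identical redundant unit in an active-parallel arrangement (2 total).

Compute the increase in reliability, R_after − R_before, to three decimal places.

R_before = 0.795
R_after = 1 − (1 − 0.795)^2 = 0.958
ΔR = 0.958 − 0.795 = 0.163

0.163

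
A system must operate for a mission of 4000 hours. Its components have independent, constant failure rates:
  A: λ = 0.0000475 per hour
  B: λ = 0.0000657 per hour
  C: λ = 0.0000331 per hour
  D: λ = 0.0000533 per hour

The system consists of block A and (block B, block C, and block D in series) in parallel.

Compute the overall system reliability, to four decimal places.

0.9211

R(A) = exp(−0.0000475 × 4000) = 0.826959
R(B) = exp(−0.0000657 × 4000) = 0.768896
R(C) = exp(−0.0000331 × 4000) = 0.875991
R(D) = exp(−0.0000533 × 4000) = 0.807995
Series (B, C, and D): 0.768896 × 0.875991 × 0.807995 = 0.544222
Parallel (A and [0.544222]): 1 − (1 − 0.826959)(1 − 0.544222) = 0.9211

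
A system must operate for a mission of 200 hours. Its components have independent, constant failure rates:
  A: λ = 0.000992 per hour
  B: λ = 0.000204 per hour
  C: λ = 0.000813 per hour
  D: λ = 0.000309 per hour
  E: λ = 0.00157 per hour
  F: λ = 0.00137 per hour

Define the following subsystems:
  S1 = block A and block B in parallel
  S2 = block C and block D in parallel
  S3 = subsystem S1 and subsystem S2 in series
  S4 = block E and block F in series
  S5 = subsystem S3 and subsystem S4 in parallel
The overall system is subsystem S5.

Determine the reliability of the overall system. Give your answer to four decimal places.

R(A) = exp(−0.000992 × 200) = 0.820042
R(B) = exp(−0.000204 × 200) = 0.960021
R(C) = exp(−0.000813 × 200) = 0.849931
R(D) = exp(−0.000309 × 200) = 0.940071
R(E) = exp(−0.00157 × 200) = 0.730519
R(F) = exp(−0.00137 × 200) = 0.760332
Parallel (A and B): 1 − (1 − 0.820042)(1 − 0.960021) = 0.992805
Parallel (C and D): 1 − (1 − 0.849931)(1 − 0.940071) = 0.991007
Series ([0.992805] and [0.991007]): 0.992805 × 0.991007 = 0.983877
Series (E and F): 0.730519 × 0.760332 = 0.555437
Parallel ([0.983877] and [0.555437]): 1 − (1 − 0.983877)(1 − 0.555437) = 0.9928

0.9928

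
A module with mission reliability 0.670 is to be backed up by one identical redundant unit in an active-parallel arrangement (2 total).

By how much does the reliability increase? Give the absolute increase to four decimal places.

0.2211

R_before = 0.670
R_after = 1 − (1 − 0.670)^2 = 0.8911
ΔR = 0.8911 − 0.670 = 0.2211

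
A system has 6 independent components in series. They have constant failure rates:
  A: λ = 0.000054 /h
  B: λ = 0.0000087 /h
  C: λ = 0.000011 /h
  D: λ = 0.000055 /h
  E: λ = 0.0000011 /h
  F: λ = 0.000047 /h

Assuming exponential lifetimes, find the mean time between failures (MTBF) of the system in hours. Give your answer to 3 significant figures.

Series of exponential components: λ_sys = Σ λ_i
λ_sys = 0.000054 + 0.0000087 + 0.000011 + 0.000055 + 0.0000011 + 0.000047 = 1.7680e-04 /h
MTBF = 1 / λ_sys = 5660 h

5660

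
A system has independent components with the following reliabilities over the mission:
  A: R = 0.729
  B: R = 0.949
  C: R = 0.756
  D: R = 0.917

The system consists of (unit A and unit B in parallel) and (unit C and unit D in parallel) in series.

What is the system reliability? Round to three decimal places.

0.966

Parallel (A and B): 1 − (1 − 0.72900)(1 − 0.94900) = 0.98618
Parallel (C and D): 1 − (1 − 0.75600)(1 − 0.91700) = 0.97975
Series ([0.98618] and [0.97975]): 0.98618 × 0.97975 = 0.966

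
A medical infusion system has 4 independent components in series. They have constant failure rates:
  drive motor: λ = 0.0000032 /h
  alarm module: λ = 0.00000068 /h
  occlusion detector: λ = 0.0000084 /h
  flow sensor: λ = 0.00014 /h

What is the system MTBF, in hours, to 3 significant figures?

Series of exponential components: λ_sys = Σ λ_i
λ_sys = 0.0000032 + 0.00000068 + 0.0000084 + 0.00014 = 1.5228e-04 /h
MTBF = 1 / λ_sys = 6570 h

6570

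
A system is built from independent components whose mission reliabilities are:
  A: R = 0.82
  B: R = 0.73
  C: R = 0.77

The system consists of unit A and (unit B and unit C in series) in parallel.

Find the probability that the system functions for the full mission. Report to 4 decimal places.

Series (B and C): 0.730000 × 0.770000 = 0.562100
Parallel (A and [0.562100]): 1 − (1 − 0.820000)(1 − 0.562100) = 0.9212

0.9212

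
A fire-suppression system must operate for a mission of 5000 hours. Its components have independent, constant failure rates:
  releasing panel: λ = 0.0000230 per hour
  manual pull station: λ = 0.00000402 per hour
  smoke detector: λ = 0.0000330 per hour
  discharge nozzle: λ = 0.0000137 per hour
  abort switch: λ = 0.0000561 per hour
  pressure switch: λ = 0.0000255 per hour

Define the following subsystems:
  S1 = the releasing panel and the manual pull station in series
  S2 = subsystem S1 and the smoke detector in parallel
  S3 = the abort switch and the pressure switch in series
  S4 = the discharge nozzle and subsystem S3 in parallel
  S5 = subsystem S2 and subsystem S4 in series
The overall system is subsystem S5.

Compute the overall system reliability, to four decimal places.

R(releasing panel) = exp(−0.0000230 × 5000) = 0.891366
R(manual pull station) = exp(−0.00000402 × 5000) = 0.980101
R(smoke detector) = exp(−0.0000330 × 5000) = 0.847894
R(discharge nozzle) = exp(−0.0000137 × 5000) = 0.933793
R(abort switch) = exp(−0.0000561 × 5000) = 0.755406
R(pressure switch) = exp(−0.0000255 × 5000) = 0.880293
Series (releasing panel and manual pull station): 0.891366 × 0.980101 = 0.873629
Parallel ([0.873629] and smoke detector): 1 − (1 − 0.873629)(1 − 0.847894) = 0.980778
Series (abort switch and pressure switch): 0.755406 × 0.880293 = 0.664979
Parallel (discharge nozzle and [0.664979]): 1 − (1 − 0.933793)(1 − 0.664979) = 0.977819
Series ([0.980778] and [0.977819]): 0.980778 × 0.977819 = 0.9590

0.9590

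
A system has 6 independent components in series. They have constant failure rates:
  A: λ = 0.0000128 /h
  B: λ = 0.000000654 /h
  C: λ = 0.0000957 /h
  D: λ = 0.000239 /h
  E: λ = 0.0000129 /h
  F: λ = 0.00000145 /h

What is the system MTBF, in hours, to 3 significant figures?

2760

Series of exponential components: λ_sys = Σ λ_i
λ_sys = 0.0000128 + 0.000000654 + 0.0000957 + 0.000239 + 0.0000129 + 0.00000145 = 3.6250e-04 /h
MTBF = 1 / λ_sys = 2760 h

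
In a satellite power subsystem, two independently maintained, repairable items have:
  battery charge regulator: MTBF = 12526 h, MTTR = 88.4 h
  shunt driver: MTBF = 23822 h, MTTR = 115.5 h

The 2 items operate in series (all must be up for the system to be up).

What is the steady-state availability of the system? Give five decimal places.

A(battery charge regulator) = MTBF/(MTBF+MTTR) = 12526/(12526+88.4) = 0.992992
A(shunt driver) = MTBF/(MTBF+MTTR) = 23822/(23822+115.5) = 0.995175
Series availability: 0.992992 × 0.995175 = 0.98820

0.98820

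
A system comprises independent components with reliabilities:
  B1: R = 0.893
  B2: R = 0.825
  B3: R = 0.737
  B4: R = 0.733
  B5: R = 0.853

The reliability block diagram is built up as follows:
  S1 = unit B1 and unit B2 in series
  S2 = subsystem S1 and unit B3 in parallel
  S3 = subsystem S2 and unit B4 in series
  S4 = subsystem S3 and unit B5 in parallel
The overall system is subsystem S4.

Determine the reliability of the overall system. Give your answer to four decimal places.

0.9533

Series (B1 and B2): 0.893000 × 0.825000 = 0.736725
Parallel ([0.736725] and B3): 1 − (1 − 0.736725)(1 − 0.737000) = 0.930759
Series ([0.930759] and B4): 0.930759 × 0.733000 = 0.682246
Parallel ([0.682246] and B5): 1 − (1 − 0.682246)(1 − 0.853000) = 0.9533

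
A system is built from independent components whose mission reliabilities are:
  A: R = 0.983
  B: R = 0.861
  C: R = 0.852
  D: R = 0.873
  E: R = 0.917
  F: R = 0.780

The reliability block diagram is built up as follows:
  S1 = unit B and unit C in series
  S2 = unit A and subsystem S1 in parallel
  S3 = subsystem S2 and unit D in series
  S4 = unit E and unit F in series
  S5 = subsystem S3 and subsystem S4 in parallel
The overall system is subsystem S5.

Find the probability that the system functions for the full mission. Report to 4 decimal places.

0.9627

Series (B and C): 0.861000 × 0.852000 = 0.733572
Parallel (A and [0.733572]): 1 − (1 − 0.983000)(1 − 0.733572) = 0.995471
Series ([0.995471] and D): 0.995471 × 0.873000 = 0.869046
Series (E and F): 0.917000 × 0.780000 = 0.715260
Parallel ([0.869046] and [0.715260]): 1 − (1 − 0.869046)(1 − 0.715260) = 0.9627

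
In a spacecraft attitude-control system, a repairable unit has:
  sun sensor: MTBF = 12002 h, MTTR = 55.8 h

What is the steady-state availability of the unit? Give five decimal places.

0.99537

A(sun sensor) = MTBF/(MTBF+MTTR) = 12002/(12002+55.8) = 0.99537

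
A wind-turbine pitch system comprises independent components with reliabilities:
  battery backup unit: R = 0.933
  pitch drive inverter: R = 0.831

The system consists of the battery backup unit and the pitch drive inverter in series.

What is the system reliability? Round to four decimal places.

Series (battery backup unit and pitch drive inverter): 0.933000 × 0.831000 = 0.7753

0.7753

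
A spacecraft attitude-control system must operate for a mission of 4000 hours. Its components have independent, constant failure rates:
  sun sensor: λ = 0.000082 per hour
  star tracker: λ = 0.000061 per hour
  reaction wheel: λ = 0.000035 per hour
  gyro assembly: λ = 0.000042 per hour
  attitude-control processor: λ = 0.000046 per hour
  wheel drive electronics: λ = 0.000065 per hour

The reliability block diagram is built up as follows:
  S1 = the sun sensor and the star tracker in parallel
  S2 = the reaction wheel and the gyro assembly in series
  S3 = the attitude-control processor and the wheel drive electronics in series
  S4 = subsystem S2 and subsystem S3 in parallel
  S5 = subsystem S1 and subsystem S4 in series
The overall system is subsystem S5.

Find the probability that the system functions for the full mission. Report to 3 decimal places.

R(sun sensor) = exp(−0.000082 × 4000) = 0.72036
R(star tracker) = exp(−0.000061 × 4000) = 0.78349
R(reaction wheel) = exp(−0.000035 × 4000) = 0.86936
R(gyro assembly) = exp(−0.000042 × 4000) = 0.84535
R(attitude-control processor) = exp(−0.000046 × 4000) = 0.83194
R(wheel drive electronics) = exp(−0.000065 × 4000) = 0.77105
Parallel (sun sensor and star tracker): 1 − (1 − 0.72036)(1 − 0.78349) = 0.93946
Series (reaction wheel and gyro assembly): 0.86936 × 0.84535 = 0.73491
Series (attitude-control processor and wheel drive electronics): 0.83194 × 0.77105 = 0.64147
Parallel ([0.73491] and [0.64147]): 1 − (1 − 0.73491)(1 − 0.64147) = 0.90496
Series ([0.93946] and [0.90496]): 0.93946 × 0.90496 = 0.850

0.850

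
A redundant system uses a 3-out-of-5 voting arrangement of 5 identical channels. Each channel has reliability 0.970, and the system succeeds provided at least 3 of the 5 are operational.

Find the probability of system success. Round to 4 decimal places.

R = Σ_{i=3}^{5} C(5,i) p^i (1−p)^{5−i} with p = 0.970
C(5,3)·0.970^3·0.030^2 = 0.008214
C(5,4)·0.970^4·0.030^1 = 0.132794
C(5,5)·0.970^5·0.030^0 = 0.858734
Sum = 0.9997

0.9997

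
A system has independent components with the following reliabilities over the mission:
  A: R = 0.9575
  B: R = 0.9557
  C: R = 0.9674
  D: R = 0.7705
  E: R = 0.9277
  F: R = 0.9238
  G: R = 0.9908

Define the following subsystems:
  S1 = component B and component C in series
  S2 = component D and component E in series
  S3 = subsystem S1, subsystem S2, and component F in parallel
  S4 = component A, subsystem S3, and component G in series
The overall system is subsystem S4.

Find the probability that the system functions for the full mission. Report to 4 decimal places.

Series (B and C): 0.955700 × 0.967400 = 0.924544
Series (D and E): 0.770500 × 0.927700 = 0.714793
Parallel ([0.924544], [0.714793], and F): 1 − (1 − 0.924544)(1 − 0.714793)(1 − 0.923800) = 0.998360
Series (A, [0.998360], and G): 0.957500 × 0.998360 × 0.990800 = 0.9471

0.9471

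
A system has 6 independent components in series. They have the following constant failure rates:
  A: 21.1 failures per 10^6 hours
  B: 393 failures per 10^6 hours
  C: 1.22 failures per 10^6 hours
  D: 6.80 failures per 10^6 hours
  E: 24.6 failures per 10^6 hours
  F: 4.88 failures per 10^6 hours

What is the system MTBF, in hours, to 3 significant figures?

2210

Series of exponential components: λ_sys = Σ λ_i
λ_sys = 0.0000211 + 0.000393 + 0.00000122 + 0.00000680 + 0.0000246 + 0.00000488 = 4.5160e-04 /h
MTBF = 1 / λ_sys = 2210 h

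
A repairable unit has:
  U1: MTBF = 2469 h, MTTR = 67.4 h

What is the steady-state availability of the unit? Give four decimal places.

0.9734

A(U1) = MTBF/(MTBF+MTTR) = 2469/(2469+67.4) = 0.9734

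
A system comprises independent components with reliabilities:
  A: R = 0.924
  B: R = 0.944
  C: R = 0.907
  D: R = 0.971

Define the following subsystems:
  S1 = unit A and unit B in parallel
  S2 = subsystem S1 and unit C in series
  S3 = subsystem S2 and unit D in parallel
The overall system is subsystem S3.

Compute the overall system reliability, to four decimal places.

Parallel (A and B): 1 − (1 − 0.924000)(1 − 0.944000) = 0.995744
Series ([0.995744] and C): 0.995744 × 0.907000 = 0.903140
Parallel ([0.903140] and D): 1 − (1 − 0.903140)(1 − 0.971000) = 0.9972

0.9972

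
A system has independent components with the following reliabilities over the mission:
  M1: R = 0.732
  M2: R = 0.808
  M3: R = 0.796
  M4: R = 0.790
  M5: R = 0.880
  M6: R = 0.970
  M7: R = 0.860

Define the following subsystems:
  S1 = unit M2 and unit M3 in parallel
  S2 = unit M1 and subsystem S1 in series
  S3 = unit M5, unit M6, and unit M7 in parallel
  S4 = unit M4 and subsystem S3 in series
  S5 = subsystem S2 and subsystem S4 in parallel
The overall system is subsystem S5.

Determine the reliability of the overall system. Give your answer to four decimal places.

0.9376

Parallel (M2 and M3): 1 − (1 − 0.808000)(1 − 0.796000) = 0.960832
Series (M1 and [0.960832]): 0.732000 × 0.960832 = 0.703329
Parallel (M5, M6, and M7): 1 − (1 − 0.880000)(1 − 0.970000)(1 − 0.860000) = 0.999496
Series (M4 and [0.999496]): 0.790000 × 0.999496 = 0.789602
Parallel ([0.703329] and [0.789602]): 1 − (1 − 0.703329)(1 − 0.789602) = 0.9376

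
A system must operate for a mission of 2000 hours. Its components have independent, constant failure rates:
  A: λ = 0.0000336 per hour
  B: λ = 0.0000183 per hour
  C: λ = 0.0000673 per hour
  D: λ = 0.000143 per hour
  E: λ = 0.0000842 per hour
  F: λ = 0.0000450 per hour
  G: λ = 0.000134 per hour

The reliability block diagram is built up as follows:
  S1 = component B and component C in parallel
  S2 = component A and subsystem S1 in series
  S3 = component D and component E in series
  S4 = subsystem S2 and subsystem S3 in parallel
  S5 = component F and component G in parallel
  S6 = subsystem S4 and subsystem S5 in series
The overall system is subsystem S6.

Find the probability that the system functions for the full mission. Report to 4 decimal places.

R(A) = exp(−0.0000336 × 2000) = 0.935008
R(B) = exp(−0.0000183 × 2000) = 0.964062
R(C) = exp(−0.0000673 × 2000) = 0.874065
R(D) = exp(−0.000143 × 2000) = 0.751263
R(E) = exp(−0.0000842 × 2000) = 0.845016
R(F) = exp(−0.0000450 × 2000) = 0.913931
R(G) = exp(−0.000134 × 2000) = 0.764908
Parallel (B and C): 1 − (1 − 0.964062)(1 − 0.874065) = 0.995474
Series (A and [0.995474]): 0.935008 × 0.995474 = 0.930776
Series (D and E): 0.751263 × 0.845016 = 0.634829
Parallel ([0.930776] and [0.634829]): 1 − (1 − 0.930776)(1 − 0.634829) = 0.974721
Parallel (F and G): 1 − (1 − 0.913931)(1 − 0.764908) = 0.979766
Series ([0.974721] and [0.979766]): 0.974721 × 0.979766 = 0.9550

0.9550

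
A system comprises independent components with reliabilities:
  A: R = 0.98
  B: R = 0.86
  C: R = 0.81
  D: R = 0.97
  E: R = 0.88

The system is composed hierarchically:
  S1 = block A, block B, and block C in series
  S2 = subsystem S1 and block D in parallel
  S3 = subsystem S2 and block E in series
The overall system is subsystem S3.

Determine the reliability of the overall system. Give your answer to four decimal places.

Series (A, B, and C): 0.980000 × 0.860000 × 0.810000 = 0.682668
Parallel ([0.682668] and D): 1 − (1 − 0.682668)(1 − 0.970000) = 0.990480
Series ([0.990480] and E): 0.990480 × 0.880000 = 0.8716

0.8716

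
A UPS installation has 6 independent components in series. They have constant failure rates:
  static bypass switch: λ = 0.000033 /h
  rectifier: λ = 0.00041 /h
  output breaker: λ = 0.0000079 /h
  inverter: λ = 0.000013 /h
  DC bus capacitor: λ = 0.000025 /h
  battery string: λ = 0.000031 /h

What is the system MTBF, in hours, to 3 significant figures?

1920

Series of exponential components: λ_sys = Σ λ_i
λ_sys = 0.000033 + 0.00041 + 0.0000079 + 0.000013 + 0.000025 + 0.000031 = 5.1990e-04 /h
MTBF = 1 / λ_sys = 1920 h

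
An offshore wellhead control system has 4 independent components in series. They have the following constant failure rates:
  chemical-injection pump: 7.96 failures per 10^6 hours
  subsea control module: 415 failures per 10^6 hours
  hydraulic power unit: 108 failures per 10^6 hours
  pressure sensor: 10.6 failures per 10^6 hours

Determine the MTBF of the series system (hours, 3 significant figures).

1850

Series of exponential components: λ_sys = Σ λ_i
λ_sys = 0.00000796 + 0.000415 + 0.000108 + 0.0000106 = 5.4156e-04 /h
MTBF = 1 / λ_sys = 1850 h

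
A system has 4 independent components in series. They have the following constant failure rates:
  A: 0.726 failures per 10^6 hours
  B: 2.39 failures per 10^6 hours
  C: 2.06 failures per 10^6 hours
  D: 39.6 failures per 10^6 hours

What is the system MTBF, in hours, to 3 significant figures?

Series of exponential components: λ_sys = Σ λ_i
λ_sys = 0.000000726 + 0.00000239 + 0.00000206 + 0.0000396 = 4.4776e-05 /h
MTBF = 1 / λ_sys = 22300 h

22300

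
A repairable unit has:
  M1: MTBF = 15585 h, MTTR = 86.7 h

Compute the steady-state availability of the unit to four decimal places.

A(M1) = MTBF/(MTBF+MTTR) = 15585/(15585+86.7) = 0.9945

0.9945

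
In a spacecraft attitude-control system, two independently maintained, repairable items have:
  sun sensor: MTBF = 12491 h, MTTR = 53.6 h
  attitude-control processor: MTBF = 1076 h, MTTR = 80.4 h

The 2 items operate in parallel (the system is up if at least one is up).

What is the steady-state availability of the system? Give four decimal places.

A(sun sensor) = MTBF/(MTBF+MTTR) = 12491/(12491+53.6) = 0.995727
A(attitude-control processor) = MTBF/(MTBF+MTTR) = 1076/(1076+80.4) = 0.930474
Parallel availability: 1 − (1 − 0.995727)(1 − 0.930474) = 0.9997

0.9997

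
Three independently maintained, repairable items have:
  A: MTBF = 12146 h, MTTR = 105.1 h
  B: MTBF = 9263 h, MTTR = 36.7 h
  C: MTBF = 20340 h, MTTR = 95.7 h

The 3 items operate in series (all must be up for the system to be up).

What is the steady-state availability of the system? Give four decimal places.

A(A) = MTBF/(MTBF+MTTR) = 12146/(12146+105.1) = 0.991421
A(B) = MTBF/(MTBF+MTTR) = 9263/(9263+36.7) = 0.996054
A(C) = MTBF/(MTBF+MTTR) = 20340/(20340+95.7) = 0.995317
Series availability: 0.991421 × 0.996054 × 0.995317 = 0.9829

0.9829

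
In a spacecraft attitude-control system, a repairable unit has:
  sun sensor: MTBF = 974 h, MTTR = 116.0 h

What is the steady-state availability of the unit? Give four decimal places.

0.8936

A(sun sensor) = MTBF/(MTBF+MTTR) = 974/(974+116.0) = 0.8936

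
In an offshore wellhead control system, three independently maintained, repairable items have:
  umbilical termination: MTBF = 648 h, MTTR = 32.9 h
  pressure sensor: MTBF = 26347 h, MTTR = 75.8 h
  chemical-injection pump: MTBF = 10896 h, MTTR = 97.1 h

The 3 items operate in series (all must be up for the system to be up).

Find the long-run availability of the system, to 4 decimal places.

A(umbilical termination) = MTBF/(MTBF+MTTR) = 648/(648+32.9) = 0.951682
A(pressure sensor) = MTBF/(MTBF+MTTR) = 26347/(26347+75.8) = 0.997131
A(chemical-injection pump) = MTBF/(MTBF+MTTR) = 10896/(10896+97.1) = 0.991167
Series availability: 0.951682 × 0.997131 × 0.991167 = 0.9406

0.9406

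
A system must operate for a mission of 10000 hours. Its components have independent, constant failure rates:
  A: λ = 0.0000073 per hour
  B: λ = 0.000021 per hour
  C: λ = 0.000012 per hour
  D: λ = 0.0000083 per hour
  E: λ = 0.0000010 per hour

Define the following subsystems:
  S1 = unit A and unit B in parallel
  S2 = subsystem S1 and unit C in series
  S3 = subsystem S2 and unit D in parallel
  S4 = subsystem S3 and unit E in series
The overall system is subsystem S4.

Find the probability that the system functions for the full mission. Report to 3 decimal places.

R(A) = exp(−0.0000073 × 10000) = 0.92960
R(B) = exp(−0.000021 × 10000) = 0.81058
R(C) = exp(−0.000012 × 10000) = 0.88692
R(D) = exp(−0.0000083 × 10000) = 0.92035
R(E) = exp(−0.0000010 × 10000) = 0.99005
Parallel (A and B): 1 − (1 − 0.92960)(1 − 0.81058) = 0.98666
Series ([0.98666] and C): 0.98666 × 0.88692 = 0.87509
Parallel ([0.87509] and D): 1 − (1 − 0.87509)(1 − 0.92035) = 0.99005
Series ([0.99005] and E): 0.99005 × 0.99005 = 0.980

0.980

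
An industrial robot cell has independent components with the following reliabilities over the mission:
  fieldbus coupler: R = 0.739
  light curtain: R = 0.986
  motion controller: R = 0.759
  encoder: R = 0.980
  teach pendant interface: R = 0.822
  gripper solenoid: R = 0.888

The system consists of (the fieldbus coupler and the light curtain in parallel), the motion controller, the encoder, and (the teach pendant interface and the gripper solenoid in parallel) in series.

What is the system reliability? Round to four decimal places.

0.7263

Parallel (fieldbus coupler and light curtain): 1 − (1 − 0.739000)(1 − 0.986000) = 0.996346
Parallel (teach pendant interface and gripper solenoid): 1 − (1 − 0.822000)(1 − 0.888000) = 0.980064
Series ([0.996346], motion controller, encoder, and [0.980064]): 0.996346 × 0.759000 × 0.980000 × 0.980064 = 0.7263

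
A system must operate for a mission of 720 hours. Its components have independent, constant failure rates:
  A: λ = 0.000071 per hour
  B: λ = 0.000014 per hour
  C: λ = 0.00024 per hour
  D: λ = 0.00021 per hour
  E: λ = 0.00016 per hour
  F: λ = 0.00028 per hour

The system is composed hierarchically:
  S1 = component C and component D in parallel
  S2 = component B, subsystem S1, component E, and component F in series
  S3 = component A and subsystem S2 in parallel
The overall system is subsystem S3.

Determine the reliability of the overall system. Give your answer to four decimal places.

0.9853

R(A) = exp(−0.000071 × 720) = 0.950165
R(B) = exp(−0.000014 × 720) = 0.989971
R(C) = exp(−0.00024 × 720) = 0.841306
R(D) = exp(−0.00021 × 720) = 0.859676
R(E) = exp(−0.00016 × 720) = 0.891188
R(F) = exp(−0.00028 × 720) = 0.817422
Parallel (C and D): 1 − (1 − 0.841306)(1 − 0.859676) = 0.977731
Series (B, [0.977731], E, and F): 0.989971 × 0.977731 × 0.891188 × 0.817422 = 0.705111
Parallel (A and [0.705111]): 1 − (1 − 0.950165)(1 − 0.705111) = 0.9853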